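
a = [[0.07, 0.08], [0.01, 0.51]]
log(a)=[[-2.68, 0.36],[0.05, -0.68]]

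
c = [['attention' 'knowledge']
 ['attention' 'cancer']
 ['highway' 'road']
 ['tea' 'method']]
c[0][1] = 'knowledge'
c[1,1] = 'cancer'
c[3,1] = 'method'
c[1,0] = 'attention'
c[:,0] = ['attention', 'attention', 'highway', 'tea']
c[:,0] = ['attention', 'attention', 'highway', 'tea']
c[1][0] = 'attention'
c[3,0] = 'tea'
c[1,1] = 'cancer'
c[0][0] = 'attention'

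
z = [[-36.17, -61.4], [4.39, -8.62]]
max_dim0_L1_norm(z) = 70.02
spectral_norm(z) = 71.45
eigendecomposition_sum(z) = [[-18.09-12.80j, (-30.7-76.97j)], [(2.19+5.5j), (-4.31+21.73j)]] + [[-18.09+12.80j, (-30.7+76.97j)], [2.19-5.50j, -4.31-21.73j]]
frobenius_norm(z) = 71.92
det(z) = 581.33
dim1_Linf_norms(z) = [61.4, 8.62]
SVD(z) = [[-1.00, -0.07], [-0.07, 1.00]] @ diag([71.45358147753207, 8.135790928587594]) @ [[0.5, 0.87], [0.87, -0.50]]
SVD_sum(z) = [[-35.65, -61.7], [-2.64, -4.56]] + [[-0.52, 0.30],  [7.03, -4.06]]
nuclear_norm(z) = 79.59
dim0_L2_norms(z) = [36.44, 62.0]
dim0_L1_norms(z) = [40.56, 70.02]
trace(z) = -44.79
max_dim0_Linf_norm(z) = 61.4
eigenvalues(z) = [(-22.4+8.93j), (-22.4-8.93j)]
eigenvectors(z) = [[(-0.97+0j), (-0.97-0j)], [(0.22+0.14j), 0.22-0.14j]]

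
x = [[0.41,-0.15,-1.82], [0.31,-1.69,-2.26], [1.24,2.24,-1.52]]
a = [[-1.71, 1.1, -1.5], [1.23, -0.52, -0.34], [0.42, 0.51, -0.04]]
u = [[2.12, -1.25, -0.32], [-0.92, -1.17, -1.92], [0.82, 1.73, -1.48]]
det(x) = -1.60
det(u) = 14.59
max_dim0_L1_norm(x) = 5.6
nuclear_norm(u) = 7.33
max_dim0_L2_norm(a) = 2.15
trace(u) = -0.53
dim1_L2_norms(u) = [2.48, 2.43, 2.42]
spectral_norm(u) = 2.49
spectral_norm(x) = 3.44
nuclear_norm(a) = 4.34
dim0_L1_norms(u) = [3.86, 4.15, 3.72]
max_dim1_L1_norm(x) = 5.0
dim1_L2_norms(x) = [1.87, 2.84, 2.98]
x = u + a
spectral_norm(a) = 2.70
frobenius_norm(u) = 4.23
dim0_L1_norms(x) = [1.96, 4.08, 5.6]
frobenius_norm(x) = 4.52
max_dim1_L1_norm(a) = 4.31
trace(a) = -2.27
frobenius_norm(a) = 2.95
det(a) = -1.70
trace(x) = -2.80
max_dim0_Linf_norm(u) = 2.12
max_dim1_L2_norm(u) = 2.48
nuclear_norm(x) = 6.53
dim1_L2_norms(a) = [2.53, 1.38, 0.66]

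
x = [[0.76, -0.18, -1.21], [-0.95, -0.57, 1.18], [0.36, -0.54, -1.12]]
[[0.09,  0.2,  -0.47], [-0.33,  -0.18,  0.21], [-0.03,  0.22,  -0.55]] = x @ [[-0.01,-0.1,-0.04], [0.32,0.00,0.34], [-0.13,-0.23,0.31]]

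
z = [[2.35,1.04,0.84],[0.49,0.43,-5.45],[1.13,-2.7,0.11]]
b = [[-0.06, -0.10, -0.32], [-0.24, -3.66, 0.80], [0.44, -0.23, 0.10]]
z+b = [[2.29, 0.94, 0.52], [0.25, -3.23, -4.65], [1.57, -2.93, 0.21]]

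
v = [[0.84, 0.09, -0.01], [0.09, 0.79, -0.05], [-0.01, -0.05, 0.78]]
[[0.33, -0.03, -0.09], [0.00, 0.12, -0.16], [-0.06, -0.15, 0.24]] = v @ [[0.4, -0.05, -0.08],  [-0.05, 0.14, -0.18],  [-0.08, -0.18, 0.29]]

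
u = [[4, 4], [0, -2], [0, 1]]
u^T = [[4, 0, 0], [4, -2, 1]]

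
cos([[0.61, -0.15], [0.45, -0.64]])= [[0.85, -0.00], [0.01, 0.83]]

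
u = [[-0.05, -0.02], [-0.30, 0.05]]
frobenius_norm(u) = 0.31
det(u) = -0.01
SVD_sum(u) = [[-0.05,0.01], [-0.30,0.05]] + [[-0.00, -0.03], [0.00, 0.00]]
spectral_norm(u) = 0.31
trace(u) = 0.00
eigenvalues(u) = [-0.09, 0.09]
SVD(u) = [[-0.15, -0.99], [-0.99, 0.15]] @ diag([0.30763054614240204, 0.027630546142402096]) @ [[0.99, -0.15], [0.15, 0.99]]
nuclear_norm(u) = 0.34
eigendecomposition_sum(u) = [[-0.07, -0.01], [-0.15, -0.02]] + [[0.02, -0.01],[-0.15, 0.07]]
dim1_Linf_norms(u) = [0.05, 0.3]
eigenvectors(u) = [[-0.43, 0.14], [-0.90, -0.99]]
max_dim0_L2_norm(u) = 0.3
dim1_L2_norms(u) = [0.05, 0.3]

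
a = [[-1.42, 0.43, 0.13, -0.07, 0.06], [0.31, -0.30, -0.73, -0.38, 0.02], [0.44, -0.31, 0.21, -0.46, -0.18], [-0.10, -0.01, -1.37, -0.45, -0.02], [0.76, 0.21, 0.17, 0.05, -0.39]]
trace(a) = -2.35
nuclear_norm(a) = 4.54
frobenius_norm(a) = 2.56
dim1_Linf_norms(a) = [1.42, 0.73, 0.46, 1.37, 0.76]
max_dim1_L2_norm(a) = 1.49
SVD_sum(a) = [[-1.22, 0.36, 0.48, 0.25, 0.17], [0.58, -0.17, -0.23, -0.12, -0.08], [0.44, -0.13, -0.17, -0.09, -0.06], [0.41, -0.12, -0.16, -0.08, -0.06], [0.52, -0.15, -0.2, -0.1, -0.07]] + [[-0.18,-0.01,-0.4,-0.13,0.04], [-0.25,-0.01,-0.55,-0.18,0.06], [0.09,0.00,0.20,0.07,-0.02], [-0.53,-0.02,-1.18,-0.4,0.12], [0.19,0.01,0.43,0.14,-0.04]] + [[-0.02,-0.05,0.03,-0.06,0.01],[-0.03,-0.09,0.05,-0.11,0.01],[-0.09,-0.29,0.16,-0.34,0.04],[0.02,0.07,-0.04,0.08,-0.01],[0.05,0.16,-0.09,0.19,-0.02]] + [[-0.0,0.13,0.02,-0.12,-0.16],[0.00,-0.03,-0.0,0.03,0.03],[-0.0,0.11,0.02,-0.1,-0.14],[-0.00,0.06,0.01,-0.05,-0.07],[-0.00,0.19,0.03,-0.18,-0.25]] + [[-0.00,-0.00,-0.0,0.0,-0.0],[-0.0,-0.00,-0.0,0.0,-0.0],[0.00,0.00,0.00,-0.0,0.0],[0.0,0.00,0.00,-0.00,0.0],[-0.00,-0.00,-0.0,0.00,-0.0]]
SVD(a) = [[-0.78, -0.28, -0.15, 0.48, -0.24], [0.37, -0.38, -0.25, -0.10, -0.80], [0.28, 0.14, -0.82, 0.41, 0.27], [0.26, -0.82, 0.20, 0.22, 0.42], [0.33, 0.30, 0.46, 0.73, -0.23]] @ diag([1.7910396388389647, 1.6599490693733145, 0.5950266605427956, 0.4960705540530581, 0.0018378898336355116]) @ [[0.88, -0.26, -0.34, -0.18, -0.12], [0.39, 0.01, 0.87, 0.29, -0.09], [0.18, 0.6, -0.33, 0.7, -0.08], [-0.00, 0.53, 0.09, -0.50, -0.68], [0.22, 0.54, 0.10, -0.39, 0.71]]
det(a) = 0.00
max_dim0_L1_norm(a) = 3.03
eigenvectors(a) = [[-0.73, 0.03, 0.22, -0.23, -0.1], [0.41, -0.18, 0.53, -0.44, -0.36], [0.34, 0.66, 0.10, -0.14, -0.03], [0.31, -0.73, -0.38, -0.52, -0.25], [0.30, 0.05, 0.71, 0.68, 0.89]]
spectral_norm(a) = 1.79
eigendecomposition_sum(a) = [[-1.18, 0.43, 0.37, 0.19, 0.10], [0.67, -0.24, -0.21, -0.11, -0.06], [0.54, -0.2, -0.17, -0.09, -0.05], [0.51, -0.18, -0.16, -0.08, -0.04], [0.48, -0.17, -0.15, -0.08, -0.04]] + [[0.00,-0.01,0.02,-0.01,-0.0], [-0.02,0.04,-0.16,0.05,0.02], [0.07,-0.15,0.58,-0.17,-0.08], [-0.08,0.16,-0.63,0.19,0.09], [0.01,-0.01,0.04,-0.01,-0.01]] + [[-0.00, -0.00, 0.00, 0.0, -0.0],[-0.00, -0.0, 0.00, 0.0, -0.00],[-0.00, -0.0, 0.00, 0.00, -0.00],[0.00, 0.00, -0.0, -0.00, 0.0],[-0.0, -0.0, 0.00, 0.00, -0.00]] + [[-0.32, 0.09, -0.36, -0.37, -0.12],[-0.62, 0.17, -0.69, -0.71, -0.23],[-0.20, 0.05, -0.22, -0.23, -0.07],[-0.72, 0.2, -0.81, -0.83, -0.26],[0.96, -0.26, 1.07, 1.1, 0.35]] + [[0.08, -0.08, 0.09, 0.11, 0.08], [0.28, -0.27, 0.32, 0.39, 0.28], [0.02, -0.02, 0.02, 0.03, 0.02], [0.19, -0.19, 0.22, 0.27, 0.20], [-0.69, 0.66, -0.79, -0.96, -0.69]]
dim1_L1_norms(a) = [2.11, 1.74, 1.6, 1.95, 1.58]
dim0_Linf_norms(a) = [1.42, 0.43, 1.37, 0.46, 0.39]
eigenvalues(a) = [-1.72, 0.8, -0.0, -0.85, -0.58]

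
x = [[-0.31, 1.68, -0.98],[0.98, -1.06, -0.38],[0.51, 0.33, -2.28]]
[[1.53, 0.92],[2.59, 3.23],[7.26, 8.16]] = x@ [[0.45, -0.02], [-0.88, -1.69], [-3.21, -3.83]]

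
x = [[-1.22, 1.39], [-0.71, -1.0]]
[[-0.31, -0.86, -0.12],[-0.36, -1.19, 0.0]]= x @ [[0.37, 1.14, 0.05], [0.10, 0.38, -0.04]]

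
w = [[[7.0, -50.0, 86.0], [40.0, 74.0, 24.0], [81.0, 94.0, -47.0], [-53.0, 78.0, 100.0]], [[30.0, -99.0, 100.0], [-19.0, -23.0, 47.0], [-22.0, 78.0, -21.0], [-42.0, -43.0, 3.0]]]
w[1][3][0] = -42.0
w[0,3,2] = 100.0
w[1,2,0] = -22.0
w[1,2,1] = 78.0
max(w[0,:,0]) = 81.0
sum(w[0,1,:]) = 138.0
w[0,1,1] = 74.0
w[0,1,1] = 74.0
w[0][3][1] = 78.0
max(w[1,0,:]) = 100.0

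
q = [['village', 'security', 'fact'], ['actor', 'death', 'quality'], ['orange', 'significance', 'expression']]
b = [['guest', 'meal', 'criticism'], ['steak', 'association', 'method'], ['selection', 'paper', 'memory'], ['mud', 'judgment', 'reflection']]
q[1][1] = 'death'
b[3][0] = 'mud'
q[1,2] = 'quality'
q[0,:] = ['village', 'security', 'fact']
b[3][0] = 'mud'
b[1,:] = ['steak', 'association', 'method']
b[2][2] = 'memory'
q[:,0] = ['village', 'actor', 'orange']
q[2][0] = 'orange'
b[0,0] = 'guest'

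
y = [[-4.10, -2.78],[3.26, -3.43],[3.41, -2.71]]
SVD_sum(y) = [[-2.05, 1.09], [3.96, -2.10], [3.78, -2.01]] + [[-2.05, -3.87], [-0.7, -1.33], [-0.37, -0.7]]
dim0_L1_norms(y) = [10.77, 8.92]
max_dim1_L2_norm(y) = 4.95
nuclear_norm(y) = 11.32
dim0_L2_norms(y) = [6.25, 5.18]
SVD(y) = [[-0.35, -0.93],  [0.68, -0.32],  [0.65, -0.17]] @ diag([6.622125269480477, 4.695802052398305]) @ [[0.88, -0.47], [0.47, 0.88]]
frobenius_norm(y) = 8.12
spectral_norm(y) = 6.62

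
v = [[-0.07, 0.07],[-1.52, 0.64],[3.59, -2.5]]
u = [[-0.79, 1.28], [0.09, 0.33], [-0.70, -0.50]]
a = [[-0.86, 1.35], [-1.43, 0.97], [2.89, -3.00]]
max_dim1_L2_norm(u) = 1.5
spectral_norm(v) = 4.67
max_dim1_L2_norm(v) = 4.37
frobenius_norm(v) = 4.68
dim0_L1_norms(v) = [5.18, 3.21]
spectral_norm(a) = 4.76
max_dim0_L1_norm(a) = 5.32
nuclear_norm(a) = 5.24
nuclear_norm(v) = 4.99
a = v + u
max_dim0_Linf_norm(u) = 1.28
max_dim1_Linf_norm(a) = 3.0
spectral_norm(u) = 1.53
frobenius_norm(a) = 4.79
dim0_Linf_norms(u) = [0.79, 1.28]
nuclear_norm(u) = 2.42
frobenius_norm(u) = 1.77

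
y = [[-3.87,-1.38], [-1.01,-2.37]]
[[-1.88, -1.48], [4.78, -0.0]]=y @ [[1.42, 0.45], [-2.62, -0.19]]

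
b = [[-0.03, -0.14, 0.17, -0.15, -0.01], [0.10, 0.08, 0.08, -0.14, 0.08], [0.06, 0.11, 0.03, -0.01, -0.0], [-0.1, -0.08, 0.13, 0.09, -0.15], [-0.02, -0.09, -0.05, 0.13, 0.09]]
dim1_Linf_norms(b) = [0.17, 0.14, 0.11, 0.15, 0.13]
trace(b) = 0.26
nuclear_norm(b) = 0.90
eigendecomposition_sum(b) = [[(0.01-0j), 0.01+0.01j, 0.00+0.00j, (-0.02+0j), 0.01-0.02j], [0.04-0.02j, 0.04+0.03j, 0.02+0.01j, -0.07+0.02j, (0.03-0.07j)], [0.01-0.03j, 0.03-0.01j, (0.01-0j), -0.02+0.04j, -0.02-0.04j], [-0.05-0.02j, -0.00-0.06j, 0.00-0.03j, 0.07+0.05j, (-0.08+0.02j)], [(-0.03+0.05j), (-0.06+0.01j), (-0.03-0j), (0.05-0.08j), 0.03+0.09j]] + [[0.01+0.00j, (0.01-0.01j), -0j, -0.02-0.00j, 0.01+0.02j], [0.04+0.02j, 0.04-0.03j, 0.02-0.01j, -0.07-0.02j, (0.03+0.07j)], [0.01+0.03j, 0.03+0.01j, (0.01+0j), -0.02-0.04j, (-0.02+0.04j)], [-0.05+0.02j, (-0+0.06j), 0.00+0.03j, (0.07-0.05j), -0.08-0.02j], [-0.03-0.05j, -0.06-0.01j, -0.03+0.00j, 0.05+0.08j, (0.03-0.09j)]] + [[-0.05+0.00j, (-0.16+0j), 0.18+0.00j, -0.10-0.00j, -0.01+0.00j], [(-0+0j), -0.00+0.00j, 0j, (-0-0j), -0.00+0.00j], [(0.02-0j), 0.05-0.00j, (-0.06-0j), (0.03+0j), 0.00-0.00j], [-0.02+0.00j, (-0.07+0j), 0.08+0.00j, (-0.05-0j), -0.01+0.00j], [(0.01-0j), (0.03-0j), -0.04-0.00j, 0.02+0.00j, 0.00-0.00j]] + [[-0.01-0.00j, -0j, -0.03-0.00j, (-0+0j), -0.02-0.00j], [(0.02+0j), (-0+0j), (0.05+0j), 0.00-0.00j, 0.02+0.00j], [0.03+0.00j, -0.00+0.00j, (0.06+0j), -0j, 0.03+0.00j], [0.02+0.00j, -0.00+0.00j, 0.04+0.00j, -0j, (0.02+0j)], [(0.02+0j), (-0+0j), (0.05+0j), -0j, (0.03+0j)]] + [[0.01+0.00j, (-0.01+0j), (0.01+0j), -0.00-0.00j, 0.00+0.00j], [-0.00-0.00j, -0j, (-0.01-0j), 0j, -0.00-0.00j], [-0.00-0.00j, 0.00-0.00j, (-0-0j), 0.00+0.00j, (-0-0j)], [0.00+0.00j, -0.00+0.00j, 0j, -0.00-0.00j, 0.00+0.00j], [(-0-0j), -0j, (-0.01-0j), 0j, -0.00-0.00j]]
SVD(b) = [[0.19, -0.81, 0.42, -0.06, -0.36], [-0.57, -0.39, 0.04, 0.47, 0.55], [-0.29, -0.02, -0.43, 0.49, -0.7], [0.71, -0.23, -0.48, 0.38, 0.27], [0.24, 0.37, 0.64, 0.63, -0.07]] @ diag([0.3164642814083834, 0.30881423650623274, 0.18168838228647452, 0.09415966765652334, 0.002722985986929935]) @ [[-0.49, -0.58, 0.19, 0.47, -0.42], [-0.0, 0.21, -0.70, 0.66, 0.14], [0.00, -0.67, -0.18, -0.13, 0.70], [0.29, 0.13, 0.65, 0.56, 0.40], [-0.82, 0.39, 0.12, -0.08, 0.39]]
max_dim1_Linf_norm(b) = 0.17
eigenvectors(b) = [[-0.10-0.10j, -0.10+0.10j, (-0.86+0j), (0.29+0j), (-0.8+0j)], [(-0.36-0.3j), -0.36+0.30j, (-0.02+0j), -0.43+0.00j, 0.41+0.00j], [(-0.3+0.03j), -0.30-0.03j, (0.27+0j), -0.56+0.00j, (0.14+0j)], [(-0.02+0.55j), -0.02-0.55j, (-0.39+0j), -0.41+0.00j, -0.05+0.00j], [0.61+0.00j, 0.61-0.00j, (0.19+0j), (-0.5+0j), 0.41+0.00j]]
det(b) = -0.00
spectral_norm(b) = 0.32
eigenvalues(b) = [(0.17+0.16j), (0.17-0.16j), (-0.15+0j), (0.08+0j), (0.01+0j)]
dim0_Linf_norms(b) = [0.1, 0.14, 0.17, 0.15, 0.15]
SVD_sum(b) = [[-0.03, -0.04, 0.01, 0.03, -0.03],[0.09, 0.10, -0.03, -0.08, 0.07],[0.05, 0.05, -0.02, -0.04, 0.04],[-0.11, -0.13, 0.04, 0.1, -0.09],[-0.04, -0.04, 0.01, 0.04, -0.03]] + [[0.0, -0.05, 0.18, -0.17, -0.04], [0.0, -0.03, 0.09, -0.08, -0.02], [0.00, -0.0, 0.00, -0.00, -0.00], [0.0, -0.01, 0.05, -0.05, -0.01], [-0.0, 0.02, -0.08, 0.08, 0.02]] + [[0.0,-0.05,-0.01,-0.01,0.05], [0.0,-0.00,-0.0,-0.0,0.0], [-0.0,0.05,0.01,0.01,-0.06], [-0.0,0.06,0.02,0.01,-0.06], [0.0,-0.08,-0.02,-0.02,0.08]] + [[-0.0, -0.0, -0.0, -0.0, -0.00],[0.01, 0.01, 0.03, 0.03, 0.02],[0.01, 0.01, 0.03, 0.03, 0.02],[0.01, 0.00, 0.02, 0.02, 0.01],[0.02, 0.01, 0.04, 0.03, 0.02]] + [[0.0, -0.0, -0.00, 0.00, -0.00], [-0.0, 0.00, 0.0, -0.00, 0.00], [0.0, -0.00, -0.0, 0.00, -0.0], [-0.0, 0.00, 0.0, -0.00, 0.0], [0.00, -0.0, -0.0, 0.00, -0.0]]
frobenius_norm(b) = 0.49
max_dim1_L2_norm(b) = 0.27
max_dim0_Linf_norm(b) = 0.17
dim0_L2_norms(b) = [0.16, 0.23, 0.24, 0.26, 0.19]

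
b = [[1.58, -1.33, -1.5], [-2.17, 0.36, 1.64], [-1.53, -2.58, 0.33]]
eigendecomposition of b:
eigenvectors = [[(-0.73+0j), 0.56+0.01j, 0.56-0.01j], [0.63+0.00j, -0.25-0.04j, (-0.25+0.04j)], [(-0.28+0j), 0.79+0.00j, 0.79-0.00j]]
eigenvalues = [(2.16+0j), (0.06+0.11j), (0.06-0.11j)]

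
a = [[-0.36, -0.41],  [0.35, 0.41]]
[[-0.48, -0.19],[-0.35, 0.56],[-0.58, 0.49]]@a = [[0.11, 0.12], [0.32, 0.37], [0.38, 0.44]]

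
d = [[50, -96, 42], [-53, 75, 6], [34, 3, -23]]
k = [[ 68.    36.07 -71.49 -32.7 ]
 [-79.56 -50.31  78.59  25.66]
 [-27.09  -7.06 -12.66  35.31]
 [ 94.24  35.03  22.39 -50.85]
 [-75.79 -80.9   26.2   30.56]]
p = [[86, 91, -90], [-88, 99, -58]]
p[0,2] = -90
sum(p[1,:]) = -47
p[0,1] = 91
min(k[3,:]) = -50.85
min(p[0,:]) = -90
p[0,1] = 91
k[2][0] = -27.09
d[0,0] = 50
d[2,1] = 3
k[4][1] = -80.9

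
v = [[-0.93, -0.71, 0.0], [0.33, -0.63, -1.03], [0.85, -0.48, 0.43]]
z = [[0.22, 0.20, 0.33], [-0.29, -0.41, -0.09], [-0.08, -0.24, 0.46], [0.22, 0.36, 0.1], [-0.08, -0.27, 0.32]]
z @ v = [[0.14, -0.44, -0.06], [0.06, 0.51, 0.38], [0.39, -0.01, 0.44], [-0.0, -0.43, -0.33], [0.26, 0.07, 0.42]]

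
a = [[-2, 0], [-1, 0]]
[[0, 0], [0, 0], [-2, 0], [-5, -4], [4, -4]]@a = [[0, 0], [0, 0], [4, 0], [14, 0], [-4, 0]]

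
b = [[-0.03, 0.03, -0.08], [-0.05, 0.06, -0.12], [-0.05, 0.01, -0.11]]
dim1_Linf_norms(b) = [0.08, 0.12, 0.11]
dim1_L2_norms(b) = [0.09, 0.14, 0.12]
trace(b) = -0.08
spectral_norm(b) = 0.21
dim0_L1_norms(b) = [0.13, 0.1, 0.31]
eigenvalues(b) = [-0.13, 0.0, 0.05]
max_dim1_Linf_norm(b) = 0.12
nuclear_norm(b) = 0.24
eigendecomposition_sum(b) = [[-0.03, 0.01, -0.06], [-0.04, 0.01, -0.09], [-0.05, 0.01, -0.11]] + [[0.0, -0.00, -0.0], [-0.00, 0.0, 0.00], [-0.0, 0.0, 0.00]] + [[-0.01, 0.02, -0.02], [-0.01, 0.05, -0.03], [0.0, -0.0, 0.0]]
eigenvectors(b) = [[0.41, 0.91, -0.44], [0.56, -0.05, -0.90], [0.72, -0.41, 0.08]]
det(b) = -0.00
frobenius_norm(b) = 0.21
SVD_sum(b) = [[-0.03, 0.03, -0.08], [-0.05, 0.04, -0.12], [-0.04, 0.03, -0.1]] + [[0.00, 0.00, 0.00],[0.0, 0.02, 0.0],[-0.01, -0.02, -0.01]] + [[0.00, -0.00, -0.0], [-0.00, 0.0, 0.00], [-0.00, 0.00, 0.0]]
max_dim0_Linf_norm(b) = 0.12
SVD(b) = [[-0.44, -0.12, -0.89], [-0.69, -0.59, 0.42], [-0.58, 0.80, 0.17]] @ diag([0.2057293381332064, 0.032614247560214055, 0.003427869214816356]) @ [[0.37, -0.29, 0.88], [-0.21, -0.95, -0.23], [-0.90, 0.10, 0.41]]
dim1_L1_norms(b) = [0.14, 0.23, 0.17]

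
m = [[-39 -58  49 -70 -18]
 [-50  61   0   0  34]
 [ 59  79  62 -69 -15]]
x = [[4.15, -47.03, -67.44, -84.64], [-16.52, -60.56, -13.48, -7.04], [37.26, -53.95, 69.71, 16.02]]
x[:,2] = [-67.44, -13.48, 69.71]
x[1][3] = -7.04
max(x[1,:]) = -7.04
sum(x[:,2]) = -11.210000000000008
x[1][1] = -60.56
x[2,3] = 16.02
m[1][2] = 0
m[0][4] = -18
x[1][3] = -7.04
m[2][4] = -15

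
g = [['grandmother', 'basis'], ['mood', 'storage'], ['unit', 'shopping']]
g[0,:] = ['grandmother', 'basis']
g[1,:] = ['mood', 'storage']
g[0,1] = 'basis'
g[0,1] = 'basis'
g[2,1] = 'shopping'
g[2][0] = 'unit'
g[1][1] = 'storage'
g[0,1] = 'basis'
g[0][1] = 'basis'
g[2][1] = 'shopping'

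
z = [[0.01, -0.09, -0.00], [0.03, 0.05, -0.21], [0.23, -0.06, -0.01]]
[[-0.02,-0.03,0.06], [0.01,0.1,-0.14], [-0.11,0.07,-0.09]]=z@[[-0.44, 0.39, -0.56], [0.17, 0.38, -0.75], [-0.08, -0.34, 0.41]]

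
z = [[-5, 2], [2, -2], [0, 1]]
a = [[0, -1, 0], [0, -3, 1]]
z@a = [[0, -1, 2], [0, 4, -2], [0, -3, 1]]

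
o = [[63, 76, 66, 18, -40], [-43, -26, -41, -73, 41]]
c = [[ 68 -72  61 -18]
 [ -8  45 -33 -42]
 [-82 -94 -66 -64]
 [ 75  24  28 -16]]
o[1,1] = -26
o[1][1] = -26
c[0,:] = [68, -72, 61, -18]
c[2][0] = -82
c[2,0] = -82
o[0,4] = -40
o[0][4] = -40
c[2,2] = -66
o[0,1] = 76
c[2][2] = -66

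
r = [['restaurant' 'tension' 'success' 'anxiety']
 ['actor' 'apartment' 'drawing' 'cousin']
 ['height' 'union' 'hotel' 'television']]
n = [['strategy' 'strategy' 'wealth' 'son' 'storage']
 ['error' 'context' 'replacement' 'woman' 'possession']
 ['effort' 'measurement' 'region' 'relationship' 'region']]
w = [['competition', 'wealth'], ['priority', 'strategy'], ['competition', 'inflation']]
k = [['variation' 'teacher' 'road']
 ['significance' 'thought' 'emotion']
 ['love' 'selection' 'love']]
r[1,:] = ['actor', 'apartment', 'drawing', 'cousin']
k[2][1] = 'selection'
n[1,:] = ['error', 'context', 'replacement', 'woman', 'possession']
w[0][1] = 'wealth'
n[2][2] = 'region'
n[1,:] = ['error', 'context', 'replacement', 'woman', 'possession']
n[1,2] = 'replacement'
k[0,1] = 'teacher'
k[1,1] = 'thought'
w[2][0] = 'competition'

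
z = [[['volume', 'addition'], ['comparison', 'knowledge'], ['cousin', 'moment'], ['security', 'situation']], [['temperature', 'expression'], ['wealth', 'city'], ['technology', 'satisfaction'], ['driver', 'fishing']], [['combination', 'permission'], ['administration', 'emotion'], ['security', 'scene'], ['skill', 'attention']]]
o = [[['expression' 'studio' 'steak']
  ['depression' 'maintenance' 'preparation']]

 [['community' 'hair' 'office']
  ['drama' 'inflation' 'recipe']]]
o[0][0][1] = 'studio'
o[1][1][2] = 'recipe'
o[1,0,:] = ['community', 'hair', 'office']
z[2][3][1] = 'attention'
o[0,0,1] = 'studio'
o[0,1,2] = 'preparation'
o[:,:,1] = [['studio', 'maintenance'], ['hair', 'inflation']]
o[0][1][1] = 'maintenance'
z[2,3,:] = ['skill', 'attention']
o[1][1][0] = 'drama'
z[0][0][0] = 'volume'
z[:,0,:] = [['volume', 'addition'], ['temperature', 'expression'], ['combination', 'permission']]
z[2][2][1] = 'scene'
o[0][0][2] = 'steak'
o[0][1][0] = 'depression'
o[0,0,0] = 'expression'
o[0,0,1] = 'studio'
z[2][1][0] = 'administration'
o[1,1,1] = 'inflation'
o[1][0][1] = 'hair'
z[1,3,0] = 'driver'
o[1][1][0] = 'drama'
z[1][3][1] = 'fishing'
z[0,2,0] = 'cousin'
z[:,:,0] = [['volume', 'comparison', 'cousin', 'security'], ['temperature', 'wealth', 'technology', 'driver'], ['combination', 'administration', 'security', 'skill']]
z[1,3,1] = 'fishing'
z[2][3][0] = 'skill'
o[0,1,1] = 'maintenance'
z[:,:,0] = [['volume', 'comparison', 'cousin', 'security'], ['temperature', 'wealth', 'technology', 'driver'], ['combination', 'administration', 'security', 'skill']]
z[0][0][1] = 'addition'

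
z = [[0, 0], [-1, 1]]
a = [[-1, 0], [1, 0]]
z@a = [[0, 0], [2, 0]]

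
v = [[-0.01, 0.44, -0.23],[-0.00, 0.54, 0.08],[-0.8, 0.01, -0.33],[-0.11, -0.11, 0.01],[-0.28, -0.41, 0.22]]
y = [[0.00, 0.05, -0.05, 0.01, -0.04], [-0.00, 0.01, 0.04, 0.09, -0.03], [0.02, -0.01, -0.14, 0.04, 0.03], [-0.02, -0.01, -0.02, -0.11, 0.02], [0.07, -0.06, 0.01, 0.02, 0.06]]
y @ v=[[0.05, 0.04, 0.01], [-0.03, 0.01, -0.02], [0.1, -0.01, 0.05], [0.02, -0.01, 0.01], [-0.03, -0.03, -0.01]]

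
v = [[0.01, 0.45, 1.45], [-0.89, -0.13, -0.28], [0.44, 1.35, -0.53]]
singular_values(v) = [1.57, 1.55, 0.79]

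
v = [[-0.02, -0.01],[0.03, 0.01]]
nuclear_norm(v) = 0.04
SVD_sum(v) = [[-0.02,  -0.01], [0.03,  0.01]] + [[0.00, -0.00], [0.0, -0.0]]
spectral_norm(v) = 0.04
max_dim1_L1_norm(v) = 0.04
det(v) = 0.00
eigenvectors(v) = [[(0.43-0.25j), (0.43+0.25j)], [-0.87+0.00j, -0.87-0.00j]]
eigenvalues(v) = [(-0+0.01j), (-0-0.01j)]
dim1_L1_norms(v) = [0.03, 0.04]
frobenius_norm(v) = 0.04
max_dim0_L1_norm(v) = 0.05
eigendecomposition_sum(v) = [[(-0.01-0j), (-0-0j)], [(0.01+0.01j), 0.01j]] + [[-0.01+0.00j, (-0+0j)], [0.01-0.01j, 0.00-0.01j]]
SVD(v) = [[-0.58, 0.82], [0.82, 0.58]] @ diag([0.03864328450540825, 0.0025877717507683563]) @ [[0.93, 0.36], [0.36, -0.93]]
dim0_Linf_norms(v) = [0.03, 0.01]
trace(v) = -0.01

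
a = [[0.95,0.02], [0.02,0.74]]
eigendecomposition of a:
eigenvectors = [[1.00, -0.09], [0.09, 1.0]]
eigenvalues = [0.95, 0.74]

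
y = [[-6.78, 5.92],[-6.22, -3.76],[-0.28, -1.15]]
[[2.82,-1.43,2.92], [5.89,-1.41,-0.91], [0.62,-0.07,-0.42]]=y @ [[-0.73,0.22,-0.09],  [-0.36,0.01,0.39]]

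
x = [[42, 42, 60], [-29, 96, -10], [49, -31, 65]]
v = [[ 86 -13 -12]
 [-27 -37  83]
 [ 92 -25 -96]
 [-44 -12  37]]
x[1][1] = 96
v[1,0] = -27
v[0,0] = 86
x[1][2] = -10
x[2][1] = -31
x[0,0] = 42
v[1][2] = 83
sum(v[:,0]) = 107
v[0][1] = -13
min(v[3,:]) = -44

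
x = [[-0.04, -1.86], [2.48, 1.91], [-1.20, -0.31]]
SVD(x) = [[-0.37, -0.88],[0.88, -0.23],[-0.30, 0.41]] @ diag([3.547496729566034, 1.4869656867992247]) @ [[0.72, 0.69], [-0.69, 0.72]]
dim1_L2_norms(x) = [1.86, 3.13, 1.24]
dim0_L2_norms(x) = [2.76, 2.68]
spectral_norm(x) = 3.55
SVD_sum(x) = [[-0.95, -0.92], [2.24, 2.16], [-0.78, -0.75]] + [[0.91, -0.94], [0.24, -0.25], [-0.42, 0.44]]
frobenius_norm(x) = 3.85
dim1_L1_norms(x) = [1.9, 4.39, 1.51]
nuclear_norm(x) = 5.03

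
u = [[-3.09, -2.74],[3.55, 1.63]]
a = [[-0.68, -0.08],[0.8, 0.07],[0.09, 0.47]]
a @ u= [[1.82, 1.73],[-2.22, -2.08],[1.39, 0.52]]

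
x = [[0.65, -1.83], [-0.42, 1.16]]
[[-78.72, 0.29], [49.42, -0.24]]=x@ [[59.42, 7.09], [64.12, 2.36]]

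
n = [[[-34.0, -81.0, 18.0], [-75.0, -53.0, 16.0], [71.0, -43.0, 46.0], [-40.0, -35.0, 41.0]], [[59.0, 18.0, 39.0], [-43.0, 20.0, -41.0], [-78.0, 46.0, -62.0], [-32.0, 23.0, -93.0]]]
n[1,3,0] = -32.0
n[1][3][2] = -93.0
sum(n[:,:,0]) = -172.0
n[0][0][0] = -34.0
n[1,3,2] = -93.0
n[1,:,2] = [39.0, -41.0, -62.0, -93.0]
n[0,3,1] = -35.0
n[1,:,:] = [[59.0, 18.0, 39.0], [-43.0, 20.0, -41.0], [-78.0, 46.0, -62.0], [-32.0, 23.0, -93.0]]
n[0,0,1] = -81.0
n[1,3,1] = 23.0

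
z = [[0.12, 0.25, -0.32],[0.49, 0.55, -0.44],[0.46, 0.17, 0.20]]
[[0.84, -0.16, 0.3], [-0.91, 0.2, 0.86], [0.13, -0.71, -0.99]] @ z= [[0.16, 0.17, -0.14], [0.38, 0.03, 0.38], [-0.79, -0.53, 0.07]]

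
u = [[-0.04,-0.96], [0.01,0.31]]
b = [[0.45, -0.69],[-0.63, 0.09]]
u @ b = [[0.59, -0.06],[-0.19, 0.02]]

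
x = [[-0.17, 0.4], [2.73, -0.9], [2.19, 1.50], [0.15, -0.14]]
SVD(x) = [[-0.04, 0.23],[0.75, -0.63],[0.66, 0.74],[0.04, -0.09]] @ diag([3.515718595418547, 1.7831777134734044]) @ [[1.00, 0.08], [-0.08, 1.0]]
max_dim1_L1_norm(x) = 3.69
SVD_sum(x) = [[-0.14, -0.01], [2.64, 0.21], [2.3, 0.19], [0.14, 0.01]] + [[-0.03, 0.41],[0.09, -1.11],[-0.11, 1.31],[0.01, -0.15]]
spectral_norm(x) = 3.52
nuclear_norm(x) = 5.30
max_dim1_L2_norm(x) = 2.87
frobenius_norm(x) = 3.94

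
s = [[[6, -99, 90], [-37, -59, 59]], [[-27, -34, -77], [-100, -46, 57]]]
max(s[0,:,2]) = 90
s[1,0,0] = -27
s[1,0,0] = -27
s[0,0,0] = 6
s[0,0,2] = 90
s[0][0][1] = -99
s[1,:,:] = [[-27, -34, -77], [-100, -46, 57]]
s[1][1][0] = -100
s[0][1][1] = -59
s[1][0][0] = -27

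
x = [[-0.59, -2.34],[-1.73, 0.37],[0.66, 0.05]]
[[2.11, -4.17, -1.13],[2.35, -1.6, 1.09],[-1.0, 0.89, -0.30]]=x @ [[-1.47, 1.24, -0.5], [-0.53, 1.47, 0.61]]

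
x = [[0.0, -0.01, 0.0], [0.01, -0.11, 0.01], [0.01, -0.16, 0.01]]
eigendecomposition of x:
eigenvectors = [[0.06, 0.71, 0.17], [0.55, -0.0, 0.11], [0.84, -0.71, 0.98]]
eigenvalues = [-0.09, 0.0, -0.01]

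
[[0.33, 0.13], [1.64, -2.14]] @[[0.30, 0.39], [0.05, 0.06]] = [[0.11, 0.14], [0.38, 0.51]]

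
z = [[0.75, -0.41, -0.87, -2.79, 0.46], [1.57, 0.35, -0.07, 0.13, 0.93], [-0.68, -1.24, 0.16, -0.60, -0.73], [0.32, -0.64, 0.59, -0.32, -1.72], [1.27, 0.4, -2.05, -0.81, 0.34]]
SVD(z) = [[-0.72, 0.47, 0.27, 0.36, -0.24], [-0.26, -0.42, -0.39, 0.63, 0.46], [0.08, 0.56, 0.12, -0.12, 0.81], [0.13, 0.51, -0.81, 0.07, -0.24], [-0.62, -0.18, -0.31, -0.68, 0.14]] @ diag([3.748817682055554, 2.829766626476108, 1.545621798987379, 1.306497687036156, 0.6218551878482973]) @ [[-0.47, -0.06, 0.54, 0.64, -0.29], [-0.27, -0.51, 0.14, -0.60, -0.54], [-0.74, 0.0, -0.02, -0.24, 0.63], [0.37, -0.08, 0.81, -0.25, 0.37], [0.16, -0.86, -0.19, 0.33, 0.31]]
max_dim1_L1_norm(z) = 5.28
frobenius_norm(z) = 5.15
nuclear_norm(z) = 10.05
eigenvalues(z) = [(3.42+0j), (-0.23+1.74j), (-0.23-1.74j), (-0.84+0.74j), (-0.84-0.74j)]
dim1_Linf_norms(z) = [2.79, 1.57, 1.24, 1.72, 2.05]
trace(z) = 1.28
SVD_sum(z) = [[1.27,0.17,-1.45,-1.73,0.77],[0.46,0.06,-0.52,-0.62,0.28],[-0.14,-0.02,0.16,0.20,-0.09],[-0.23,-0.03,0.27,0.32,-0.14],[1.09,0.14,-1.25,-1.49,0.67]] + [[-0.36, -0.67, 0.18, -0.80, -0.71], [0.32, 0.6, -0.16, 0.72, 0.64], [-0.43, -0.80, 0.22, -0.96, -0.85], [-0.39, -0.73, 0.2, -0.87, -0.77], [0.14, 0.26, -0.07, 0.31, 0.28]] + [[-0.31, 0.00, -0.01, -0.10, 0.27],[0.44, -0.00, 0.01, 0.14, -0.38],[-0.13, 0.0, -0.0, -0.04, 0.11],[0.93, -0.00, 0.03, 0.30, -0.79],[0.36, -0.0, 0.01, 0.12, -0.31]] + [[0.18, -0.04, 0.38, -0.12, 0.17], [0.31, -0.06, 0.66, -0.20, 0.30], [-0.06, 0.01, -0.12, 0.04, -0.06], [0.03, -0.01, 0.07, -0.02, 0.03], [-0.33, 0.07, -0.72, 0.22, -0.33]] + [[-0.02, 0.13, 0.03, -0.05, -0.05], [0.05, -0.25, -0.06, 0.1, 0.09], [0.08, -0.43, -0.10, 0.17, 0.15], [-0.02, 0.13, 0.03, -0.05, -0.05], [0.01, -0.07, -0.02, 0.03, 0.03]]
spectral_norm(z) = 3.75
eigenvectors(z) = [[(-0.51+0j), (0.63+0j), 0.63-0.00j, 0.29-0.15j, 0.29+0.15j], [(-0.43+0j), -0.12-0.51j, -0.12+0.51j, (-0.68+0j), -0.68-0.00j], [(0.33+0j), 0.43+0.09j, (0.43-0.09j), 0.04-0.36j, (0.04+0.36j)], [0.35+0.00j, (0.1-0.33j), (0.1+0.33j), (0.27-0.1j), (0.27+0.1j)], [-0.58+0.00j, (-0.02+0.13j), (-0.02-0.13j), 0.36-0.30j, (0.36+0.3j)]]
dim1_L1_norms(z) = [5.28, 3.05, 3.41, 3.59, 4.87]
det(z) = 13.32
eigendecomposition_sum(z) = [[0.88-0.00j,  (0.52-0j),  -0.93+0.00j,  -0.68+0.00j,  (0.89-0j)], [0.74-0.00j,  (0.44-0j),  -0.79+0.00j,  -0.58+0.00j,  (0.75-0j)], [(-0.58+0j),  (-0.34+0j),  0.61-0.00j,  0.45-0.00j,  -0.59+0.00j], [(-0.61+0j),  (-0.36+0j),  0.64-0.00j,  0.47-0.00j,  (-0.61+0j)], [1.01-0.00j,  0.59-0.00j,  (-1.06+0j),  -0.78+0.00j,  1.02-0.00j]] + [[(-0.24+0.71j), (-0.41-0.09j), (0.29+0.24j), (-0.95-0.25j), 0.10-0.57j], [(0.61+0.05j), (0.01+0.34j), 0.14-0.28j, (-0.02+0.81j), -0.47+0.03j], [(-0.26+0.45j), (-0.27-0.12j), (0.16+0.21j), (-0.62-0.3j), 0.15-0.38j], [0.33+0.23j, -0.11+0.19j, 0.17-0.11j, -0.28+0.45j, -0.28-0.14j], [-0.14-0.08j, (0.03-0.08j), -0.06+0.05j, 0.09-0.19j, (0.12+0.04j)]] + [[(-0.24-0.71j), -0.41+0.09j, 0.29-0.24j, -0.95+0.25j, 0.10+0.57j], [(0.61-0.05j), 0.01-0.34j, (0.14+0.28j), -0.02-0.81j, -0.47-0.03j], [(-0.26-0.45j), (-0.27+0.12j), 0.16-0.21j, (-0.62+0.3j), (0.15+0.38j)], [(0.33-0.23j), (-0.11-0.19j), 0.17+0.11j, -0.28-0.45j, (-0.28+0.14j)], [-0.14+0.08j, 0.03+0.08j, (-0.06-0.05j), 0.09+0.19j, 0.12-0.04j]] + [[(0.17+0.12j),-0.06-0.16j,(-0.26-0.25j),(-0.11+0.17j),-0.32-0.03j], [(-0.2-0.38j),-0.05+0.36j,(0.22+0.73j),0.37-0.21j,(0.56+0.37j)], [(0.21-0.08j),-0.18-0.05j,(-0.39+0.08j),0.09+0.20j,-0.22+0.28j], [(0.14+0.12j),-0.03-0.15j,(-0.2-0.26j),-0.12+0.14j,-0.28-0.06j], [(0.27+0.11j),(-0.13-0.21j),-0.43-0.28j,(-0.1+0.27j),-0.45+0.05j]] + [[(0.17-0.12j),(-0.06+0.16j),-0.26+0.25j,-0.11-0.17j,(-0.32+0.03j)], [(-0.2+0.38j),-0.05-0.36j,(0.22-0.73j),(0.37+0.21j),(0.56-0.37j)], [(0.21+0.08j),(-0.18+0.05j),-0.39-0.08j,0.09-0.20j,(-0.22-0.28j)], [(0.14-0.12j),-0.03+0.15j,-0.20+0.26j,(-0.12-0.14j),-0.28+0.06j], [0.27-0.11j,(-0.13+0.21j),(-0.43+0.28j),-0.10-0.27j,-0.45-0.05j]]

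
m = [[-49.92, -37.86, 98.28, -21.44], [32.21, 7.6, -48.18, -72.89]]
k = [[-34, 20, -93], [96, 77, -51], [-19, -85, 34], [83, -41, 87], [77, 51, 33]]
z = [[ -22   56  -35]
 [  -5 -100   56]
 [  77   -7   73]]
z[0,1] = 56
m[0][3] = -21.44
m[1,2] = -48.18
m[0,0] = -49.92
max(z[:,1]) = 56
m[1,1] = 7.6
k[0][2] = -93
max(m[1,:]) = 32.21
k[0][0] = -34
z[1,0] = -5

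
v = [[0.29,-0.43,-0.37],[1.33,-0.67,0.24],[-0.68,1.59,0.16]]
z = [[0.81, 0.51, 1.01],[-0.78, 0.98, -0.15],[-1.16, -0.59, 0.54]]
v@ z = [[1.00,-0.06,0.16], [1.32,-0.12,1.57], [-1.98,1.12,-0.84]]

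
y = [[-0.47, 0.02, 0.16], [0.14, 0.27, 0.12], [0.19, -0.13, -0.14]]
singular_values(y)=[0.55, 0.35, 0.0]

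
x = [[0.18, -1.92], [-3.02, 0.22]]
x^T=[[0.18, -3.02], [-1.92, 0.22]]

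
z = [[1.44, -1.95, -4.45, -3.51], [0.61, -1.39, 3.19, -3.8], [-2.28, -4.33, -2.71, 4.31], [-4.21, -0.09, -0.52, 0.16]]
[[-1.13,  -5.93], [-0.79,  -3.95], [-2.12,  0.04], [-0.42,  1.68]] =z @ [[0.09, -0.41], [0.49, 0.89], [0.02, 0.18], [0.06, 0.80]]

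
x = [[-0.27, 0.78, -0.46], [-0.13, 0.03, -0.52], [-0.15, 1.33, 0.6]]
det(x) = 0.008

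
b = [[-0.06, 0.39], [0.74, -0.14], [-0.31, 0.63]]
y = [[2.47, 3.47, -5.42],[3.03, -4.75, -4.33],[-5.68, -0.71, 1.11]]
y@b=[[4.10, -2.94], [-2.35, -0.88], [-0.53, -1.42]]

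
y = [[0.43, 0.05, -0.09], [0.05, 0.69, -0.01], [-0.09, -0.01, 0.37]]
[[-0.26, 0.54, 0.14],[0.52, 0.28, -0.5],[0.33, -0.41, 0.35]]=y @ [[-0.53, 1.04, 0.63], [0.8, 0.32, -0.76], [0.78, -0.85, 1.08]]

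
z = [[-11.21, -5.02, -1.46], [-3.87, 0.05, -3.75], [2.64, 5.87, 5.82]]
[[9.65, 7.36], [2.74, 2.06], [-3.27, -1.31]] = z @ [[-0.75, -0.65], [-0.26, -0.05], [0.04, 0.12]]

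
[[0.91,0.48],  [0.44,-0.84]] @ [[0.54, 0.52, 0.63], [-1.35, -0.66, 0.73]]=[[-0.16,  0.16,  0.92], [1.37,  0.78,  -0.34]]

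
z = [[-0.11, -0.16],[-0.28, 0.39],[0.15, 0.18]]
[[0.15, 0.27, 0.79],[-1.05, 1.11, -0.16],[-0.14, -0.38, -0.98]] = z @[[1.24, -3.21, -3.24], [-1.79, 0.55, -2.74]]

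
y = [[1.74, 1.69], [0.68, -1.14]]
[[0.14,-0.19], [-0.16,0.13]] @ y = [[0.11,  0.45], [-0.19,  -0.42]]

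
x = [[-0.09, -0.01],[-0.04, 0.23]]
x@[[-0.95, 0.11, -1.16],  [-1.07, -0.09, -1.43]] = [[0.10, -0.01, 0.12], [-0.21, -0.03, -0.28]]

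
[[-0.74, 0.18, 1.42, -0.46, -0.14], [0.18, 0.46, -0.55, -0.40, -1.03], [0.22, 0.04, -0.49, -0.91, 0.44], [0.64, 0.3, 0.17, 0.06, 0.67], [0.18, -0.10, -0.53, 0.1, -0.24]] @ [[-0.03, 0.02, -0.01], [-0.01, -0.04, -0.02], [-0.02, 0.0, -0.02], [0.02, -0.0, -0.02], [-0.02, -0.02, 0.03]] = [[-0.01,-0.02,-0.02],[0.01,0.01,-0.02],[-0.02,-0.01,0.04],[-0.04,-0.01,0.00],[0.01,0.01,0.00]]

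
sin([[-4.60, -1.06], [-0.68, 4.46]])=[[0.98,0.23], [0.15,-0.97]]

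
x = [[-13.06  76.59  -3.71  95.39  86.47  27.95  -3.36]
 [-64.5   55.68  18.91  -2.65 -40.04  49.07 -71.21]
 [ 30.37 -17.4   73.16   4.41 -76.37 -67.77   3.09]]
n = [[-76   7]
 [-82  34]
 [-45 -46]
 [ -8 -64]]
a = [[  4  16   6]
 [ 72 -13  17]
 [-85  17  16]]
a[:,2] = [6, 17, 16]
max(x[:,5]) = 49.07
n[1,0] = -82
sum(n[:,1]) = -69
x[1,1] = 55.68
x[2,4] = -76.37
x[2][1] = -17.4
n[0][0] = -76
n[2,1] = -46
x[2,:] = [30.37, -17.4, 73.16, 4.41, -76.37, -67.77, 3.09]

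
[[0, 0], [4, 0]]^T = [[0, 4], [0, 0]]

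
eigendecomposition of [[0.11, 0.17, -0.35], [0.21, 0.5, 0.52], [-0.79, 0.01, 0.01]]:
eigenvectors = [[0.51+0.00j, (0.05-0.36j), (0.05+0.36j)], [-0.46+0.00j, (0.8+0j), 0.80-0.00j], [0.73+0.00j, (0.11+0.46j), 0.11-0.46j]]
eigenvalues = [(-0.55+0j), (0.58+0.2j), (0.58-0.2j)]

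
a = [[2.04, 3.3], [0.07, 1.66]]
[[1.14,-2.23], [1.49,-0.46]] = a @ [[-0.96, -0.69], [0.94, -0.25]]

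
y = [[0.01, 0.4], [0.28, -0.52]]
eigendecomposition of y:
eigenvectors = [[0.93, -0.5], [0.38, 0.87]]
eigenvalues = [0.17, -0.68]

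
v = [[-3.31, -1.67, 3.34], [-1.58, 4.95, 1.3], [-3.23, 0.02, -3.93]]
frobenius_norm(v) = 8.91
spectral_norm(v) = 5.41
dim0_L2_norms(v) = [4.89, 5.22, 5.32]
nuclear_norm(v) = 15.42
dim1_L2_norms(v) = [4.99, 5.36, 5.09]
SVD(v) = [[-0.41, -0.47, -0.78], [-0.87, 0.46, 0.18], [0.28, 0.75, -0.6]] @ diag([5.41131695735315, 5.2445686988542075, 4.762336396146429]) @ [[0.34, -0.66, -0.66], [-0.30, 0.59, -0.75], [0.89, 0.45, 0.00]]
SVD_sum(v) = [[-0.77,1.49,1.49], [-1.60,3.12,3.12], [0.51,-0.99,-0.99]] + [[0.75, -1.48, 1.86], [-0.73, 1.45, -1.82], [-1.18, 2.32, -2.93]] + [[-3.29, -1.68, -0.01], [0.76, 0.39, 0.00], [-2.56, -1.31, -0.01]]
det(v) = 135.16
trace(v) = -2.29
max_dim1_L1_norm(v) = 8.32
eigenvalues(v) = [(-3.79+3.33j), (-3.79-3.33j), (5.3+0j)]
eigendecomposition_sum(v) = [[(-1.75+1.71j), (-0.4+0.17j), 1.70+1.97j], [(-0.26+0.47j), (-0.07+0.06j), 0.48+0.31j], [-1.58-1.75j, (-0.15-0.39j), (-1.98+1.56j)]] + [[-1.75-1.71j, (-0.4-0.17j), 1.70-1.97j],[-0.26-0.47j, (-0.07-0.06j), (0.48-0.31j)],[(-1.58+1.75j), -0.15+0.39j, -1.98-1.56j]] + [[0.18-0.00j, (-0.87+0j), -0.06+0.00j], [-1.06+0.00j, 5.10-0.00j, (0.33-0j)], [(-0.07+0j), (0.31-0j), (0.02-0j)]]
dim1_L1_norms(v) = [8.32, 7.83, 7.18]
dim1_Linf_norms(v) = [3.34, 4.95, 3.93]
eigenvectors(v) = [[(0.71+0j), 0.71-0.00j, (0.17+0j)], [(0.15-0.04j), (0.15+0.04j), (-0.98+0j)], [(-0.03+0.69j), -0.03-0.69j, -0.06+0.00j]]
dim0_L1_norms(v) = [8.12, 6.64, 8.57]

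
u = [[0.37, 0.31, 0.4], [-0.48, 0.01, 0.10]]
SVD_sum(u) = [[0.49, 0.23, 0.26],[-0.28, -0.13, -0.15]] + [[-0.12, 0.08, 0.14],[-0.20, 0.14, 0.25]]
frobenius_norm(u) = 0.80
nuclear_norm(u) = 1.09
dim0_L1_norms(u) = [0.85, 0.32, 0.5]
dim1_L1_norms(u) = [1.08, 0.59]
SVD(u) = [[-0.86, 0.5], [0.5, 0.86]] @ diag([0.6865567677403394, 0.40266587224389616]) @ [[-0.82,-0.38,-0.43], [-0.57,0.41,0.71]]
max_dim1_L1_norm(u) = 1.08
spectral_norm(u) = 0.69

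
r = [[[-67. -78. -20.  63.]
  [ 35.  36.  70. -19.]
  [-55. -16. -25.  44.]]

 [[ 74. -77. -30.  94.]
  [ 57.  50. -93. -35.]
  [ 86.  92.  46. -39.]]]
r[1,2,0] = 86.0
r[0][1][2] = 70.0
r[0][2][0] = -55.0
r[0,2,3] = 44.0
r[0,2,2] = -25.0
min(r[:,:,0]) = -67.0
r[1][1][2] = -93.0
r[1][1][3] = -35.0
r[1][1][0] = 57.0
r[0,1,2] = 70.0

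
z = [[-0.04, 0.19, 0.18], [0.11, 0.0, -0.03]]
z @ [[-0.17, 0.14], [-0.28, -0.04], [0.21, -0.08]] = [[-0.01, -0.03], [-0.02, 0.02]]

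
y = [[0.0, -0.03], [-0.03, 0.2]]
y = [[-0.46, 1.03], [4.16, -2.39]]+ [[0.46, -1.06], [-4.19, 2.59]]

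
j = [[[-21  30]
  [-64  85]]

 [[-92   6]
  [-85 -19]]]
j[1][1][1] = -19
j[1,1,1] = -19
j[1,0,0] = -92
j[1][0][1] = 6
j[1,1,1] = -19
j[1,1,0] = -85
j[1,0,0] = -92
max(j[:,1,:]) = 85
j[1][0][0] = -92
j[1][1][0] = -85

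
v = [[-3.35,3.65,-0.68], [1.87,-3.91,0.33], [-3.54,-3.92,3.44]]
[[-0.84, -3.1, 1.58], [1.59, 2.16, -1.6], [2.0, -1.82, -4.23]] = v @[[-0.31, 0.69, 0.10], [-0.59, -0.23, 0.4], [-0.41, -0.08, -0.67]]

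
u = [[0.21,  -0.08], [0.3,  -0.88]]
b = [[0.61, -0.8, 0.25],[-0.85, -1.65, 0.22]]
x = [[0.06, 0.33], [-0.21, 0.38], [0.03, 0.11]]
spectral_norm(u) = 0.94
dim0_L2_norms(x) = [0.22, 0.52]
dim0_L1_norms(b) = [1.46, 2.45, 0.47]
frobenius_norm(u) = 0.96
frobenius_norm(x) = 0.56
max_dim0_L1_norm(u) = 0.96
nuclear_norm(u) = 1.11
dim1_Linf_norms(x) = [0.33, 0.38, 0.11]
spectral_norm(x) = 0.53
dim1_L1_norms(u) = [0.29, 1.18]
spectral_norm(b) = 1.94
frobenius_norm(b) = 2.14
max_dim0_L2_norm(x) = 0.52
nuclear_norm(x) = 0.71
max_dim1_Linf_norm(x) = 0.38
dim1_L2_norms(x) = [0.34, 0.43, 0.11]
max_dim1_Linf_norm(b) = 1.65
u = b @ x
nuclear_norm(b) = 2.84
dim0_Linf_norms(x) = [0.21, 0.38]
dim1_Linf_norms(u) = [0.21, 0.88]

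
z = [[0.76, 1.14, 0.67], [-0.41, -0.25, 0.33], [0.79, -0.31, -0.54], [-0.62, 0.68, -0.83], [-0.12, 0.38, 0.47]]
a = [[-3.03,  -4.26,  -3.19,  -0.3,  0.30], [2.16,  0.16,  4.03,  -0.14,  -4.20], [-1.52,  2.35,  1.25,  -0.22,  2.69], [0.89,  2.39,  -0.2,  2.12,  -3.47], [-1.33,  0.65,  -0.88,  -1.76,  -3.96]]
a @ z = [[-2.93, -1.49, -1.32], [5.35, -0.52, -2.53], [-1.32, -1.84, 0.53], [-1.36, 0.6, -1.9], [-0.41, -4.11, -0.60]]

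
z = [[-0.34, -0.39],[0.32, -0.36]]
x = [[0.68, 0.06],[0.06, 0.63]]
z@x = [[-0.25, -0.27], [0.20, -0.21]]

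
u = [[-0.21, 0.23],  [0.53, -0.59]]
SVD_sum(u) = [[-0.21, 0.23], [0.53, -0.59]] + [[-0.0, -0.00], [-0.0, -0.0]]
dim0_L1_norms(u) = [0.74, 0.82]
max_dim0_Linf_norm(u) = 0.59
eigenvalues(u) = [-0.0, -0.8]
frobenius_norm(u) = 0.85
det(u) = 0.00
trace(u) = -0.80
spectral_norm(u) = 0.85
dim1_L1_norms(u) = [0.44, 1.12]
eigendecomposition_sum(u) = [[-0.00, -0.0], [-0.00, -0.00]] + [[-0.21, 0.23], [0.53, -0.59]]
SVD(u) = [[-0.37, 0.93], [0.93, 0.37]] @ diag([0.8520531029908366, 0.002347271540916567]) @ [[0.67, -0.74],  [-0.74, -0.67]]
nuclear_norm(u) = 0.85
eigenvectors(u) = [[0.74,-0.36],[0.67,0.93]]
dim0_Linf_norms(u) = [0.53, 0.59]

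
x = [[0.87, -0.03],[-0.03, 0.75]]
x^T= [[0.87, -0.03],  [-0.03, 0.75]]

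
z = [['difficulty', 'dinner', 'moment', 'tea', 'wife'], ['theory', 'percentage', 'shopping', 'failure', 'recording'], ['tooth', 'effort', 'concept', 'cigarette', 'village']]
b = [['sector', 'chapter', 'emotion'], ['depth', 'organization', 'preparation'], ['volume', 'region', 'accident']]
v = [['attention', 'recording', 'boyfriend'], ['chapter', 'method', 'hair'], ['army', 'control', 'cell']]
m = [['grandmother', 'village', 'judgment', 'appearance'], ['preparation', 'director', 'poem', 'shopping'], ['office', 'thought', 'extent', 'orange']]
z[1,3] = 'failure'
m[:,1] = ['village', 'director', 'thought']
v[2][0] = 'army'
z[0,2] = 'moment'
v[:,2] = ['boyfriend', 'hair', 'cell']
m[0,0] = 'grandmother'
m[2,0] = 'office'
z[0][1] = 'dinner'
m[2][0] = 'office'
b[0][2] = 'emotion'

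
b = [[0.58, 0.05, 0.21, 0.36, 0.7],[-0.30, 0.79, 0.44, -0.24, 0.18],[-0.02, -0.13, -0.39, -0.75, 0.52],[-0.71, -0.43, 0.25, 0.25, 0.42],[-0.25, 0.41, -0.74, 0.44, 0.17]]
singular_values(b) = [1.01, 1.0, 1.0, 1.0, 0.99]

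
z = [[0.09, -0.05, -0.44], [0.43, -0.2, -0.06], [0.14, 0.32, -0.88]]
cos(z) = [[1.04, 0.06, -0.17], [0.03, 1.0, 0.06], [-0.01, 0.17, 0.67]]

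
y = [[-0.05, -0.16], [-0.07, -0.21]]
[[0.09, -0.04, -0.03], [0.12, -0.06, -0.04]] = y @ [[-0.36, 0.53, -0.3], [-0.46, 0.11, 0.29]]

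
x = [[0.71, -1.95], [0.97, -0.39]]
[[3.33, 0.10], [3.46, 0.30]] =x @ [[3.37, 0.34], [-0.48, 0.07]]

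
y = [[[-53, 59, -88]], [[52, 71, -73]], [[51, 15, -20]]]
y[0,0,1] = 59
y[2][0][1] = 15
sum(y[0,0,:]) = -82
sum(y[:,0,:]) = 14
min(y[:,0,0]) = -53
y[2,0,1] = 15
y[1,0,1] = 71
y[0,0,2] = -88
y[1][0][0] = 52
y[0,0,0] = -53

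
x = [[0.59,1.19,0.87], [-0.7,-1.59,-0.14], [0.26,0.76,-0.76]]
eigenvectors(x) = [[0.04, -0.91, -0.84], [-0.64, 0.4, 0.45], [0.77, 0.08, 0.32]]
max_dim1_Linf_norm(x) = 1.59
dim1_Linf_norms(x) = [1.19, 1.59, 0.76]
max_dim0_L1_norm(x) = 3.54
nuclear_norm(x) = 3.46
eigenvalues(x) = [-1.37, -0.01, -0.38]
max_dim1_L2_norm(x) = 1.74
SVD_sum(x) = [[0.59,1.31,0.27], [-0.7,-1.55,-0.32], [0.26,0.58,0.12]] + [[-0.00,-0.12,0.60], [-0.00,-0.04,0.18], [0.00,0.18,-0.88]] + [[-0.0, 0.0, 0.0], [-0.0, 0.00, 0.0], [-0.0, 0.0, 0.0]]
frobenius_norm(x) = 2.60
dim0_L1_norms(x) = [1.55, 3.54, 1.77]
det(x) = -0.00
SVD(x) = [[-0.62, -0.56, 0.55], [0.73, -0.17, 0.66], [-0.27, 0.81, 0.51]] @ diag([2.3595379800097827, 1.1018976053680887, 0.0014792482642158012]) @ [[-0.4, -0.90, -0.18], [0.0, 0.2, -0.98], [-0.92, 0.4, 0.08]]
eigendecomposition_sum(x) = [[0.03, 0.07, -0.02], [-0.4, -0.99, 0.34], [0.48, 1.20, -0.41]] + [[-0.02,-0.02,-0.02], [0.01,0.01,0.01], [0.00,0.0,0.00]] + [[0.58, 1.14, 0.91], [-0.31, -0.61, -0.49], [-0.22, -0.44, -0.35]]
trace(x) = -1.76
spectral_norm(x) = 2.36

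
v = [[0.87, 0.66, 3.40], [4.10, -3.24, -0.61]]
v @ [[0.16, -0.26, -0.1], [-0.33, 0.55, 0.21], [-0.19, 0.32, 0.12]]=[[-0.72, 1.22, 0.46], [1.84, -3.04, -1.16]]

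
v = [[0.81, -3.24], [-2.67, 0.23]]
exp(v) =[[17.78, -17.66], [-14.56, 14.62]]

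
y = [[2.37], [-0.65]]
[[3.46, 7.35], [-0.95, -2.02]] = y @ [[1.46, 3.1]]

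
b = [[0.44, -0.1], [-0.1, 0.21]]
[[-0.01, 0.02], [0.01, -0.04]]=b @ [[0.00, -0.0],[0.07, -0.21]]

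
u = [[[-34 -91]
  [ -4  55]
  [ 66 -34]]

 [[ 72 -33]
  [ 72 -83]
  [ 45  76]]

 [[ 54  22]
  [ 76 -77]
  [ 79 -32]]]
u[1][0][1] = -33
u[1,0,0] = 72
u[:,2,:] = [[66, -34], [45, 76], [79, -32]]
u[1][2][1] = 76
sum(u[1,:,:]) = 149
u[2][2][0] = 79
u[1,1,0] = 72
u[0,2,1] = -34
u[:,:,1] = [[-91, 55, -34], [-33, -83, 76], [22, -77, -32]]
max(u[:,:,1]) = 76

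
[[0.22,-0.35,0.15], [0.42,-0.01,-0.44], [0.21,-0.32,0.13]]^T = [[0.22,0.42,0.21], [-0.35,-0.01,-0.32], [0.15,-0.44,0.13]]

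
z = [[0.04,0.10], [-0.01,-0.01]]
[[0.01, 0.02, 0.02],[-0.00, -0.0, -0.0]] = z@ [[0.02, 0.05, 0.05], [0.09, 0.18, 0.19]]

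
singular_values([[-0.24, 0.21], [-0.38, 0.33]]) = [0.6, 0.0]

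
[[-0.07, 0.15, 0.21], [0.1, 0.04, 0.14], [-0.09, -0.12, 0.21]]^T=[[-0.07, 0.1, -0.09], [0.15, 0.04, -0.12], [0.21, 0.14, 0.21]]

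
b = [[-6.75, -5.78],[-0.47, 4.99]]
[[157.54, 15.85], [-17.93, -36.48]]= b@[[-18.75, 3.62], [-5.36, -6.97]]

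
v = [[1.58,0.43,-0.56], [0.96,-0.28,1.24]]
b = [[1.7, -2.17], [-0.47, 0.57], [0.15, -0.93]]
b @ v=[[0.60, 1.34, -3.64], [-0.20, -0.36, 0.97], [-0.66, 0.32, -1.24]]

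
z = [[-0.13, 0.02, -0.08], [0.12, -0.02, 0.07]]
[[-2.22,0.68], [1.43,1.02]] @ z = [[0.37,-0.06,0.23], [-0.06,0.01,-0.04]]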